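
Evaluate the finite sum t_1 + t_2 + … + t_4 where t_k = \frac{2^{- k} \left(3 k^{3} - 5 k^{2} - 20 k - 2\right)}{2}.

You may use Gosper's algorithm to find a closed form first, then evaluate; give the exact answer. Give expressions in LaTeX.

Ratio r(k) = (3*k**3 + 4*k**2 - 21*k - 24)/(2*(3*k**3 - 5*k**2 - 20*k - 2)).
Factor: A=1/2; B=1; C=k**3 - 5*k**2/3 - 20*k/3 - 2/3.
Set up (1/2)·f(k+1) − (1)·f(k) − (k**3 - 5*k**2/3 - 20*k/3 - 2/3) = 0.
From deg A=0, deg B=0, deg C=3: d=3.
A polynomial solution: f(k) = -2*(k + 2)*(3*k**2 - 2*k + 1)/3.
R(k) = B(k−1)·f(k)/C(k) = -2*(k + 2)*(3*k**2 - 2*k + 1)/(3*k**3 - 5*k**2 - 20*k - 2); s_k = R·t_k = (-3*k**3 - 4*k**2 + 3*k - 2)/2**k.
Δs = (3*k**3 - 5*k**2 - 20*k - 2)/(2*2**k), as required.
Telescoping: Σ = s_(5) − s_(1) = -231/16 − (-3) = -183/16.

Σ = -183/16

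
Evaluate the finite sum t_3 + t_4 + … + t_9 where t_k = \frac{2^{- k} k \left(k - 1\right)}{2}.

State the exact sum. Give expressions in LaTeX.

Σ = 105/64

Compute t_(k+1)/t_k: get (k + 1)/(2*(k - 1)).
A = 1/2, B = 1, C = k**2 - k.
Set up (1/2)·f(k+1) − (1)·f(k) − (k**2 - k) = 0.
deg f ≤ 2 (via 0,0,2).
Match coefficients ⇒ f(k) = -2*(k**2 + k + 2).
Get s_k = R·t_k = -(k**2 + k + 2)/2**k with R(k) = B(k−1)f(k)/C(k) = -2*(k**2 + k + 2)/(k*(k - 1)).
Verify: k*(k - 1)/(2*2**k) matches t_k.
Σ_(k=3)^(9) t_k = s_(10) − s_(3) = -7/64 − (-7/4) = 105/64.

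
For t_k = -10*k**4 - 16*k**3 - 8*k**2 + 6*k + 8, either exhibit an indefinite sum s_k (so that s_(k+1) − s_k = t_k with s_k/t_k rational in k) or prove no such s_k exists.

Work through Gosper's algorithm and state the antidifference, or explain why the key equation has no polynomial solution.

Compute t_(k+1)/t_k: get (5*k**4 + 28*k**3 + 58*k**2 + 49*k + 10)/(5*k**4 + 8*k**3 + 4*k**2 - 3*k - 4).
Gosper form: A/B · C(k+1)/C(k) with A=1, B=1, C=k**4 + 8*k**3/5 + 4*k**2/5 - 3*k/5 - 4/5.
Key eq: (1)·f(k+1) = (1)·f(k) + (k**4 + 8*k**3/5 + 4*k**2/5 - 3*k/5 - 4/5).
d = 5 from the (0,0,4) case.
A polynomial solution: f(k) = k*(k + 1)*(2*k**3 - 3*k**2 + k - 4)/10.
So s_k = (B(k−1)f/C)·t_k = (k*(2*k**3 - 3*k**2 + k - 4)/(2*(5*k**3 + 3*k**2 + k - 4)))·t_k = k*(-2*k**4 + k**3 + 2*k**2 + 3*k + 4).
s_(k+1) − s_k = -10*k**4 - 16*k**3 - 8*k**2 + 6*k + 8 = t_k.

s_k = k*(-2*k**4 + k**3 + 2*k**2 + 3*k + 4)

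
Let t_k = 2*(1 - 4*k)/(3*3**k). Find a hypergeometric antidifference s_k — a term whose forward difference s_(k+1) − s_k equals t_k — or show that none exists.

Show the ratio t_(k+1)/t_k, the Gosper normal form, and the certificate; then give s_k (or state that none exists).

Compute t_(k+1)/t_k: get (4*k + 3)/(3*(4*k - 1)).
Gosper form: A/B · C(k+1)/C(k) with A=1/3, B=1, C=k - 1/4.
Set up (1/3)·f(k+1) − (1)·f(k) − (k - 1/4) = 0.
deg f ≤ 1 (via 0,0,1).
Solving with deg f ≤ 1: f(k) = -3*(4*k + 1)/8.
Then R = B(k−1)f/C = -3*(4*k + 1)/(2*(4*k - 1)), so s_k = R(k)·t_k = (4*k + 1)/3**k.
Verify: 2*(1 - 4*k)/(3*3**k) matches t_k.

s_k = (4*k + 1)/3**k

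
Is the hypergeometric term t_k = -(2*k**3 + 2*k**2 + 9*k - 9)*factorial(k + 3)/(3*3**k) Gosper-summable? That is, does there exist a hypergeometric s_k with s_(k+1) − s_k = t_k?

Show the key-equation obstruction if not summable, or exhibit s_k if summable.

The ratio is (k + 4)*(9*k + 2*(k + 1)**3 + 2*(k + 1)**2)/(3*(2*k**3 + 2*k**2 + 9*k - 9)).
Normal form (A,B,C) = (k/3 + 4/3, 1, k**3 + k**2 + 9*k/2 - 9/2).
Need (k/3 + 4/3)·f(k+1) − (1)·f(k) = k**3 + k**2 + 9*k/2 - 9/2.
From deg A=1, deg B=0, deg C=3: d=2.
Match coefficients ⇒ f(k) = 3*(2*k**2 - 4*k - 1)/2.
Certificate R = B(k−1)f/C = 3*(2*k**2 - 4*k - 1)/(2*k**3 + 2*k**2 + 9*k - 9) gives s_k = (-2*k**2 + 4*k + 1)*factorial(k + 3)/3**k.
Check: Δs_k = -(2*k**3 + 2*k**2 + 9*k - 9)*factorial(k + 3)/(3*3**k). ✓

Yes. s_k = (-2*k**2 + 4*k + 1)*factorial(k + 3)/3**k.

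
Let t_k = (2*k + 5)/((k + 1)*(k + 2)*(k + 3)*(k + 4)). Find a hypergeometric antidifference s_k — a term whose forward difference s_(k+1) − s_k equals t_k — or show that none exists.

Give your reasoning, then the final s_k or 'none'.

s_k = k*(k + 4)/(3*(k**2 + 4*k + 3))

t_(k+1)/t_k = (k + 1)*(2*k + 7)/((k + 5)*(2*k + 5)).
Take A(k)=k + 1, B(k)=k + 5, C(k)=k + 5/2.
Key eq: (k + 1)·f(k+1) = (k + 4)·f(k) + (k + 5/2).
Bound: deg f ≤ 3.
A polynomial solution: f(k) = k*(k + 2)*(k + 4)/6.
Certificate R = B(k−1)f/C = k*(k + 2)*(k + 4)**2/(3*(2*k + 5)) gives s_k = k*(k + 4)/(3*(k**2 + 4*k + 3)).
Δs = (2*k + 5)/(k**4 + 10*k**3 + 35*k**2 + 50*k + 24), as required.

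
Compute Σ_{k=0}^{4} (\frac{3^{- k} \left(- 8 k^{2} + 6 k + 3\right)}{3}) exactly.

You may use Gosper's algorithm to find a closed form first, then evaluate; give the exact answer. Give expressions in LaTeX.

t_(k+1)/t_k = (8*k**2 + 10*k - 1)/(3*(8*k**2 - 6*k - 3)).
So A=1/3 and B=1, with C=k**2 - 3*k/4 - 3/8.
f must satisfy (1/3)·f(k+1) − (1)·f(k) = k**2 - 3*k/4 - 3/8.
Bound: deg f ≤ 2.
Solve for f: f(k) = -3*(4*k**2 + k + 1)/8 (degree 2 ≤ 2).
Certificate R = B(k−1)f/C = -3*(4*k**2 + k + 1)/(8*k**2 - 6*k - 3) gives s_k = (4*k**2 + k + 1)/3**k.
Δs = (-8*k**2 + 6*k + 3)/(3*3**k), as required.
Telescoping: Σ = s_(5) − s_(0) = 106/243 − (1) = -137/243.

Σ = -137/243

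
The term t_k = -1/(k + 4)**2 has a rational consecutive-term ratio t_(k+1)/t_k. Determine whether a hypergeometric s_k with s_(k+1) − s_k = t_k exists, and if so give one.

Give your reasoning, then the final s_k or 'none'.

not Gosper-summable; s_k does not exist

r(k) = (k + 4)**2/(k + 5)**2 after simplifying.
Factor: A=k**2 + 8*k + 16; B=k**2 + 10*k + 25; C=1.
Set up (k**2 + 8*k + 16)·f(k+1) − (k**2 + 8*k + 16)·f(k) − (1) = 0.
Bound: deg f ≤ 0.
Put f(k) = c0: A·f(k+1) − B(k−1)·f(k) − C = -1; need -1 = 0 — inconsistent ⇒ no f, not summable.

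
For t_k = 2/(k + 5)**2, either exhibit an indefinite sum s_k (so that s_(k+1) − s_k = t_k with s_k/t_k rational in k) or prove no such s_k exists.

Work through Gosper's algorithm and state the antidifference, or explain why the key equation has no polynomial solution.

Ratio r(k) = (k + 5)**2/(k + 6)**2.
Factor: A=k**2 + 10*k + 25; B=k**2 + 12*k + 36; C=1.
Solve (k**2 + 10*k + 25)·f(k+1) − (k**2 + 10*k + 25)·f(k) = 1.
Degrees (2,2,0) ⇒ d ≤ 0.
f = c0 ⇒ A·f(k+1) − B(k−1)·f(k) − C = -1. The system {-1 = 0} is inconsistent; no antidifference.

not Gosper-summable; s_k does not exist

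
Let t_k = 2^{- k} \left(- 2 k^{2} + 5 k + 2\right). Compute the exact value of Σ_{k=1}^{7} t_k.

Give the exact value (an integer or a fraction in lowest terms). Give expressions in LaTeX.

Σ = 119/128

Step 1: r(k) = (2*k**2 - k - 5)/(2*(2*k**2 - 5*k - 2)).
Factor: A=1/2; B=1; C=k**2 - 5*k/2 - 1.
f must satisfy (1/2)·f(k+1) − (1)·f(k) = k**2 - 5*k/2 - 1.
From deg A=0, deg B=0, deg C=2: d=2.
Match coefficients ⇒ f(k) = -(k - 1)*(2*k + 1).
R(k) = B(k−1)·f(k)/C(k) = -2*(k - 1)*(2*k + 1)/(2*k**2 - 5*k - 2); s_k = R·t_k = 2**(1 - k)*(2*k**2 - k - 1).
Δs = (-2*k**2 + 5*k + 2)/2**k, as required.
Telescoping: Σ = s_(8) − s_(1) = 119/128 − (0) = 119/128.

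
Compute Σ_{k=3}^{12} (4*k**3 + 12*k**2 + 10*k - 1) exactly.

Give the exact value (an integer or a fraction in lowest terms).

The ratio is (4*k**3 + 24*k**2 + 46*k + 25)/(4*k**3 + 12*k**2 + 10*k - 1).
So A=1 and B=1, with C=k**3 + 3*k**2 + 5*k/2 - 1/4.
Need (1)·f(k+1) − (1)·f(k) = k**3 + 3*k**2 + 5*k/2 - 1/4.
deg f ≤ 4 (via 0,0,3).
A polynomial solution: f(k) = k*(k**3 + 2*k**2 - 4)/4.
R(k) = B(k−1)·f(k)/C(k) = k*(k**3 + 2*k**2 - 4)/(4*k**3 + 12*k**2 + 10*k - 1); s_k = R·t_k = k*(k**3 + 2*k**2 - 4).
Δs = 4*k**3 + 12*k**2 + 10*k - 1, as required.
Σ_(k=3)^(12) t_k = s_(13) − s_(3) = 32903 − (123) = 32780.

Σ = 32780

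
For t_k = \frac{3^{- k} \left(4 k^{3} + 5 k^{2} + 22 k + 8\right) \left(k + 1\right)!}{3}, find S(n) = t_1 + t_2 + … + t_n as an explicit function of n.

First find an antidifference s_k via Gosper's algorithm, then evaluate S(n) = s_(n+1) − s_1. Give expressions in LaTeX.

Compute t_(k+1)/t_k: get (4*k**4 + 25*k**3 + 78*k**2 + 127*k + 78)/(3*(4*k**3 + 5*k**2 + 22*k + 8)).
Normal form (A,B,C) = (k/3 + 2/3, 1, k**3 + 5*k**2/4 + 11*k/2 + 2).
Need (k/3 + 2/3)·f(k+1) − (1)·f(k) = k**3 + 5*k**2/4 + 11*k/2 + 2.
Bound: deg f ≤ 2.
Solving with deg f ≤ 2: f(k) = 3*(4*k**2 + k + 2)/4.
Get s_k = R·t_k = (4*k**2 + k + 2)*factorial(k + 1)/3**k with R(k) = B(k−1)f(k)/C(k) = 3*(4*k**2 + k + 2)/(4*k**3 + 5*k**2 + 22*k + 8).
s_(k+1) − s_k = (4*k**3 + 5*k**2 + 22*k + 8)*factorial(k + 1)/(3*3**k) = t_k.
Σ_(k=1)^n t_k = s_(n+1) − s_(1) = (3**(-n - 1)*(4*n**2 + 9*n + 7)*factorial(n + 2)) − (14/3), i.e. 3**(-n - 1)*(-14*3**n + 4*n**4*factorial(n) + 21*n**3*factorial(n) + 42*n**2*factorial(n) + 39*n*factorial(n) + 14*factorial(n)).

S(n) = 3^{- n - 1} \left(- 14 \cdot 3^{n} + 4 n^{4} n! + 21 n^{3} n! + 42 n^{2} n! + 39 n n! + 14 n!\right)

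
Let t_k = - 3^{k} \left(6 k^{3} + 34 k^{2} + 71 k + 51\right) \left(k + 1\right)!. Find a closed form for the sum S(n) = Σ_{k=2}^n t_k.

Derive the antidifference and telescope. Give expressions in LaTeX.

Compute t_(k+1)/t_k: get 3*(6*k**4 + 64*k**3 + 261*k**2 + 476*k + 324)/(6*k**3 + 34*k**2 + 71*k + 51).
So A=3*k + 6 and B=1, with C=k**3 + 17*k**2/3 + 71*k/6 + 17/2.
Key eq: (3*k + 6)·f(k+1) = (1)·f(k) + (k**3 + 17*k**2/3 + 71*k/6 + 17/2).
Degrees (1,0,3) ⇒ d ≤ 2.
Solving with deg f ≤ 2: f(k) = (2*k**2 + 4*k + 3)/6.
Get s_k = R·t_k = -3**k*(2*k**2 + 4*k + 3)*factorial(k + 1) with R(k) = B(k−1)f(k)/C(k) = (2*k**2 + 4*k + 3)/(6*k**3 + 34*k**2 + 71*k + 51).
Verify: -3**k*(6*k**3 + 34*k**2 + 71*k + 51)*factorial(k + 1) matches t_k.
Evaluate: s_(n+1) = -3**(n + 1)*(2*n**2 + 8*n + 9)*factorial(n + 2); subtract s_(2) = -1026 ⇒ S(n) = -6*3**n*n**4*factorial(n) - 42*3**n*n**3*factorial(n) - 111*3**n*n**2*factorial(n) - 129*3**n*n*factorial(n) - 54*3**n*factorial(n) + 1026.

S(n) = - 6 \cdot 3^{n} n^{4} n! - 42 \cdot 3^{n} n^{3} n! - 111 \cdot 3^{n} n^{2} n! - 129 \cdot 3^{n} n n! - 54 \cdot 3^{n} n! + 1026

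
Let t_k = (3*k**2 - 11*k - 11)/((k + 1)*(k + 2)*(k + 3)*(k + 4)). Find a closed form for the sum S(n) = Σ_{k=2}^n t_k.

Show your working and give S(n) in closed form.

S(n) = (7*n**3 - 117*n**2 - 118*n + 228)/(60*(n**3 + 9*n**2 + 26*n + 24))

t_(k+1)/t_k = (k + 1)*(11*k - 3*(k + 1)**2 + 22)/((k + 5)*(-3*k**2 + 11*k + 11)).
Factor: A=k + 1; B=k + 5; C=k**2 - 11*k/3 - 11/3.
Solve (k + 1)·f(k+1) − (k + 4)·f(k) = k**2 - 11*k/3 - 11/3.
d = 3 from the (1,1,2) case.
Solve for f: f(k) = -k*(k**2 + 12*k + 9)/6 (degree 3 ≤ 3).
Get s_k = R·t_k = k*(-k**2 - 12*k - 9)/(2*(k + 1)*(k + 2)*(k + 3)) with R(k) = B(k−1)f(k)/C(k) = -k*(k + 4)*(k**2 + 12*k + 9)/(2*(3*k**2 - 11*k - 11)).
Check: Δs_k = (3*k**2 - 11*k - 11)/(k**4 + 10*k**3 + 35*k**2 + 50*k + 24). ✓
s_(n+1) = (-n**3 - 15*n**2 - 36*n - 22)/(2*(n**3 + 9*n**2 + 26*n + 24)) and s_(2) = -37/60, so S(n) = (7*n**3 - 117*n**2 - 118*n + 228)/(60*(n**3 + 9*n**2 + 26*n + 24)).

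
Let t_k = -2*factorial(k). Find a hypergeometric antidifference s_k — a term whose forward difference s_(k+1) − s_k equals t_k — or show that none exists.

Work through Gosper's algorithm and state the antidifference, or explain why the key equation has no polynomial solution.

Ratio r(k) = k + 1.
Factor: A=k + 1; B=1; C=1.
Key eq: (k + 1)·f(k+1) = (1)·f(k) + (1).
d = -1 from the (1,0,0) case.
Negative degree bound (-1): no f exists, t_k not Gosper-summable.

none — t_k is not Gosper-summable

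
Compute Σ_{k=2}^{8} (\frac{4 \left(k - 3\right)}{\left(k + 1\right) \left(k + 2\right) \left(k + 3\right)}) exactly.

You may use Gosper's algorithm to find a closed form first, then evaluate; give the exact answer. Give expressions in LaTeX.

t_(k+1)/t_k = (k - 2)*(k + 1)/((k - 3)*(k + 4)).
So A=k + 1 and B=k + 4, with C=k - 3.
f must satisfy (k + 1)·f(k+1) − (k + 3)·f(k) = k - 3.
Bound: deg f ≤ 2.
Solving with deg f ≤ 2: f(k) = -k*(k + 5)/2.
Then R = B(k−1)f/C = -k*(k + 3)*(k + 5)/(2*(k - 3)), so s_k = R(k)·t_k = 2*k*(-k - 5)/((k + 1)*(k + 2)).
s_(k+1) − s_k = 4*(k - 3)/(k**3 + 6*k**2 + 11*k + 6) = t_k.
Sum = s_(9) − s_(2); s_(9) = -126/55, s_(2) = -7/3 ⇒ 7/165.

Σ = 7/165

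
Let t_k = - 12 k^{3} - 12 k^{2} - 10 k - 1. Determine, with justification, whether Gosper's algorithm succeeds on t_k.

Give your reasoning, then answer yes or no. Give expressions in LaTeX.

Yes. s_k = k \left(- 3 k^{3} + 2 k^{2} - 2 k + 2\right).

Compute t_(k+1)/t_k: get (12*k**3 + 48*k**2 + 70*k + 35)/(12*k**3 + 12*k**2 + 10*k + 1).
Take A(k)=1, B(k)=1, C(k)=k**3 + k**2 + 5*k/6 + 1/12.
Need (1)·f(k+1) − (1)·f(k) = k**3 + k**2 + 5*k/6 + 1/12.
deg f ≤ 4 (via 0,0,3).
Solve for f: f(k) = k*(3*k**3 - 2*k**2 + 2*k - 2)/12 (degree 4 ≤ 4).
Then R = B(k−1)f/C = k*(3*k**3 - 2*k**2 + 2*k - 2)/(12*k**3 + 12*k**2 + 10*k + 1), so s_k = R(k)·t_k = k*(-3*k**3 + 2*k**2 - 2*k + 2).
Check: Δs_k = -12*k**3 - 12*k**2 - 10*k - 1. ✓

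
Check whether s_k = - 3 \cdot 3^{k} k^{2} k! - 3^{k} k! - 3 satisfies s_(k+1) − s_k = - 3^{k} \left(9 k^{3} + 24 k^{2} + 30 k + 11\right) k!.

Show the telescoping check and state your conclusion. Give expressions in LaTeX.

s_(k+1) = -9*3**k*k**3*factorial(k) - 27*3**k*k**2*factorial(k) - 30*3**k*k*factorial(k) - 12*3**k*factorial(k) - 3
s_(k+1) − s_k = -3**k*(9*k**3 + 24*k**2 + 30*k + 11)*factorial(k)
(s_(k+1) − s_k) − t_k = 0

valid (s_(k+1) − s_k reduces to t_k)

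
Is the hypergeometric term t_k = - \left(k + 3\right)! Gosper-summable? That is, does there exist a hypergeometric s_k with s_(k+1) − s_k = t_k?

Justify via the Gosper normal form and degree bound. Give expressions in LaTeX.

r(k) = k + 4 after simplifying.
A = k + 4, B = 1, C = 1.
f must satisfy (k + 4)·f(k+1) − (1)·f(k) = 1.
Bound: deg f ≤ -1.
d = -1 < 0 ⇒ no nonzero polynomial f; not summable.

No — negative degree bound, so no certificate f.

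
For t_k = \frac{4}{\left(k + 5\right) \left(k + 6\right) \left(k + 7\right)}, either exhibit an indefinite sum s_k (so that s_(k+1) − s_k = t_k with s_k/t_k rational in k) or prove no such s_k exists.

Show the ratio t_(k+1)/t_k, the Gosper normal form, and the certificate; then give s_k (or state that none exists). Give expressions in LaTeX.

The ratio is (k + 5)/(k + 8).
Normal form (A,B,C) = (k + 5, k + 8, 1).
Key eq: (k + 5)·f(k+1) = (k + 7)·f(k) + (1).
From deg A=1, deg B=1, deg C=0: d=2.
Coefficient equations give f(k) = k*(k + 11)/60.
Get s_k = R·t_k = k*(k + 11)/(15*(k + 5)*(k + 6)) with R(k) = B(k−1)f(k)/C(k) = k*(k + 7)*(k + 11)/60.
Check: Δs_k = 4/(k**3 + 18*k**2 + 107*k + 210). ✓

s_k = \frac{k \left(k + 11\right)}{15 \left(k + 5\right) \left(k + 6\right)}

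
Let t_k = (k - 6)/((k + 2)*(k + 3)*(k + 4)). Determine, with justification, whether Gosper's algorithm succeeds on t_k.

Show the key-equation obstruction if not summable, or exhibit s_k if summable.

Step 1: r(k) = (k - 5)*(k + 2)/((k - 6)*(k + 5)).
Take A(k)=k + 2, B(k)=k + 5, C(k)=k - 6.
Need (k + 2)·f(k+1) − (k + 4)·f(k) = k - 6.
deg f ≤ 2 (via 1,1,1).
A polynomial solution: f(k) = -k*(k + 8)/3.
R(k) = B(k−1)·f(k)/C(k) = -k*(k + 4)*(k + 8)/(3*(k - 6)); s_k = R·t_k = k*(-k - 8)/(3*(k + 2)*(k + 3)).
Verify: (k - 6)/(k**3 + 9*k**2 + 26*k + 24) matches t_k.

Yes. s_k = k*(-k - 8)/(3*(k + 2)*(k + 3)).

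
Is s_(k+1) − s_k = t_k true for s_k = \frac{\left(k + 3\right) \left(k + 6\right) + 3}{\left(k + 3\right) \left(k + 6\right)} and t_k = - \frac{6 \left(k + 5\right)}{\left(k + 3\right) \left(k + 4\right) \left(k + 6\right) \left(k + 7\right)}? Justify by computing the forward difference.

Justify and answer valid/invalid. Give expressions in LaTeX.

valid (s_(k+1) − s_k reduces to t_k)

s_(k+1) = ((k + 4)*(k + 7) + 3)/((k + 4)*(k + 7))
s_(k+1) − s_k = 6*(-k - 5)/(k**4 + 20*k**3 + 145*k**2 + 450*k + 504)
(s_(k+1) − s_k) − t_k = 0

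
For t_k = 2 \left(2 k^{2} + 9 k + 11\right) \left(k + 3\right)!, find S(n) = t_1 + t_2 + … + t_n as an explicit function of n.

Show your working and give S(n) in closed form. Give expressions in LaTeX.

S(n) = 4 n \left(n + 4\right)! + 6 \left(n + 4\right)! - 144

Step 1: r(k) = (k + 4)*(9*k + 2*(k + 1)**2 + 20)/(2*k**2 + 9*k + 11).
Take A(k)=k + 4, B(k)=1, C(k)=k**2 + 9*k/2 + 11/2.
Need (k + 4)·f(k+1) − (1)·f(k) = k**2 + 9*k/2 + 11/2.
deg f ≤ 1 (via 1,0,2).
A polynomial solution: f(k) = (2*k + 1)/2.
So s_k = (B(k−1)f/C)·t_k = ((2*k + 1)/(2*k**2 + 9*k + 11))·t_k = 2*(2*k + 1)*factorial(k + 3).
Verify: 2*(2*k**2 + 9*k + 11)*factorial(k + 3) matches t_k.
Σ_(k=1)^n t_k = s_(n+1) − s_(1) = (2*(2*n + 3)*factorial(n + 4)) − (144), i.e. 4*n*factorial(n + 4) + 6*factorial(n + 4) - 144.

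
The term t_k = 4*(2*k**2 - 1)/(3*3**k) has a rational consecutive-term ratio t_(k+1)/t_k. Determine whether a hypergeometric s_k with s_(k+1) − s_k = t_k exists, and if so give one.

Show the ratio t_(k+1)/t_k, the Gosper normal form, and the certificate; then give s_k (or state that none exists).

s_k = 2*(-2*k**2 - 2*k - 1)/3**k

Compute t_(k+1)/t_k: get (2*(k + 1)**2 - 1)/(3*(2*k**2 - 1)).
Factor: A=1/3; B=1; C=k**2 - 1/2.
Need (1/3)·f(k+1) − (1)·f(k) = k**2 - 1/2.
d = 2 from the (0,0,2) case.
Solve for f: f(k) = -3*(2*k**2 + 2*k + 1)/4 (degree 2 ≤ 2).
So s_k = (B(k−1)f/C)·t_k = (-3*(2*k**2 + 2*k + 1)/(2*(2*k**2 - 1)))·t_k = 2*(-2*k**2 - 2*k - 1)/3**k.
s_(k+1) − s_k = 4*(2*k**2 - 1)/(3*3**k) = t_k.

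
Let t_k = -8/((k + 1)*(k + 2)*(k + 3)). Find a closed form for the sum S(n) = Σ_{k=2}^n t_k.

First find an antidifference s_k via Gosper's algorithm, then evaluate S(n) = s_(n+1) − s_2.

S(n) = (-n**2 - 5*n + 6)/(3*(n**2 + 5*n + 6))

The ratio is (k + 1)/(k + 4).
Take A(k)=k + 1, B(k)=k + 4, C(k)=1.
Set up (k + 1)·f(k+1) − (k + 3)·f(k) − (1) = 0.
d = 2 from the (1,1,0) case.
Solve for f: f(k) = k*(k + 3)/4 (degree 2 ≤ 2).
Get s_k = R·t_k = 2*k*(-k - 3)/((k + 1)*(k + 2)) with R(k) = B(k−1)f(k)/C(k) = k*(k + 3)**2/4.
Verify: -8/(k**3 + 6*k**2 + 11*k + 6) matches t_k.
Σ_(k=2)^n t_k = s_(n+1) − s_(2) = (2*(-n**2 - 5*n - 4)/(n**2 + 5*n + 6)) − (-5/3), i.e. (-n**2 - 5*n + 6)/(3*(n**2 + 5*n + 6)).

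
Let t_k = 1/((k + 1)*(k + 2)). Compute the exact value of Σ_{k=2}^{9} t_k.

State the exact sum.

Compute t_(k+1)/t_k: get (k + 1)/(k + 3).
A = k + 1, B = k + 3, C = 1.
Need (k + 1)·f(k+1) − (k + 2)·f(k) = 1.
deg f ≤ 1 (via 1,1,0).
Solving with deg f ≤ 1: f(k) = k.
Get s_k = R·t_k = k/(k + 1) with R(k) = B(k−1)f(k)/C(k) = k*(k + 2).
Check: Δs_k = 1/(k**2 + 3*k + 2). ✓
Telescoping: Σ = s_(10) − s_(2) = 10/11 − (2/3) = 8/33.

Σ = 8/33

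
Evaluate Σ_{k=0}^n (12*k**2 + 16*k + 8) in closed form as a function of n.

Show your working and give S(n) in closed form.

r(k) = (3*k**2 + 10*k + 9)/(3*k**2 + 4*k + 2) after simplifying.
Normal form (A,B,C) = (1, 1, k**2 + 4*k/3 + 2/3).
Key eq: (1)·f(k+1) = (1)·f(k) + (k**2 + 4*k/3 + 2/3).
deg f ≤ 3 (via 0,0,2).
Solve for f: f(k) = k*(2*k**2 + k + 1)/6 (degree 3 ≤ 3).
Certificate R = B(k−1)f/C = k*(2*k**2 + k + 1)/(2*(3*k**2 + 4*k + 2)) gives s_k = 2*k*(2*k**2 + k + 1).
Verify: 12*k**2 + 16*k + 8 matches t_k.
Σ_(k=0)^n t_k = s_(n+1) − s_(0) = (4*n**3 + 14*n**2 + 18*n + 8) − (0), i.e. 4*n**3 + 14*n**2 + 18*n + 8.

S(n) = 4*n**3 + 14*n**2 + 18*n + 8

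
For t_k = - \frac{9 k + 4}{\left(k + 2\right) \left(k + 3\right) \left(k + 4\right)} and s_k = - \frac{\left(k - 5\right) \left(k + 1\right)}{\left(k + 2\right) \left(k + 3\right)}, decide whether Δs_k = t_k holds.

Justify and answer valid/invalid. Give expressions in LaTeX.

valid; difference matches t_k

s_(k+1) = -(k - 4)*(k + 2)/((k + 3)*(k + 4))
s_(k+1) − s_k = (-9*k - 4)/(k**3 + 9*k**2 + 26*k + 24)
(s_(k+1) − s_k) − t_k = 0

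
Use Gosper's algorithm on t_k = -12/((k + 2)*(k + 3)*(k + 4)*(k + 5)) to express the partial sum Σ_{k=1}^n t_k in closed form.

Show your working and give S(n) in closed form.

S(n) = n*(-n**2 - 12*n - 47)/(15*(n**3 + 12*n**2 + 47*n + 60))

t_(k+1)/t_k = (k + 2)/(k + 6).
Gosper form: A/B · C(k+1)/C(k) with A=k + 2, B=k + 6, C=1.
Key eq: (k + 2)·f(k+1) = (k + 5)·f(k) + (1).
deg f ≤ 3 (via 1,1,0).
Coefficient equations give f(k) = k*(k**2 + 9*k + 26)/72.
Get s_k = R·t_k = k*(-k**2 - 9*k - 26)/(6*(k + 2)*(k + 3)*(k + 4)) with R(k) = B(k−1)f(k)/C(k) = k*(k + 5)*(k**2 + 9*k + 26)/72.
Δs = -12/(k**4 + 14*k**3 + 71*k**2 + 154*k + 120), as required.
Evaluate: s_(n+1) = (-n**3 - 12*n**2 - 47*n - 36)/(6*(n**3 + 12*n**2 + 47*n + 60)); subtract s_(1) = -1/10 ⇒ S(n) = n*(-n**2 - 12*n - 47)/(15*(n**3 + 12*n**2 + 47*n + 60)).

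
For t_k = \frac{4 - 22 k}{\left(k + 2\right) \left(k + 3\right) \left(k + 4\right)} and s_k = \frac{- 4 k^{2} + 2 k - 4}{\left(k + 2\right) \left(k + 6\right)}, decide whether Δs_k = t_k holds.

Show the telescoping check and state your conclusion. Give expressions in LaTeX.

s_(k+1) = 2*(k - 2*(k + 1)**2 - 1)/((k + 3)*(k + 7))
s_(k+1) − s_k = 2*(-17*k**2 - 61*k + 6)/(k**4 + 18*k**3 + 113*k**2 + 288*k + 252)
(s_(k+1) − s_k) − t_k = 12*(-k**3 + 2*k**2 + 33*k - 10)/(k**5 + 22*k**4 + 185*k**3 + 740*k**2 + 1404*k + 1008)

Invalid: residual \frac{12 \left(- k^{3} + 2 k^{2} + 33 k - 10\right)}{k^{5} + 22 k^{4} + 185 k^{3} + 740 k^{2} + 1404 k + 1008} ≠ 0.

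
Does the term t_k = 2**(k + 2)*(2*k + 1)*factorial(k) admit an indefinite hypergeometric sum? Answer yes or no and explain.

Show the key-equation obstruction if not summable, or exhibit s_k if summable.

Step 1: r(k) = 2*(k + 1)*(2*k + 3)/(2*k + 1).
A = 2*k + 2, B = 1, C = k + 1/2.
Set up (2*k + 2)·f(k+1) − (1)·f(k) − (k + 1/2) = 0.
deg f ≤ 0 (via 1,0,1).
Coefficient equations give f(k) = 1/2.
R(k) = B(k−1)·f(k)/C(k) = 1/(2*k + 1); s_k = R·t_k = 2**(k + 2)*factorial(k).
Δs = 2**(k + 2)*(2*k + 1)*factorial(k), as required.

Yes. s_k = 2**(k + 2)*factorial(k).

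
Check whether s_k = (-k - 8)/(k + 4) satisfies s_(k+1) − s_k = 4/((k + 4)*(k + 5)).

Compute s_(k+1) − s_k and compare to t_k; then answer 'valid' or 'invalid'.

s_(k+1) = (-k - 9)/(k + 5)
s_(k+1) − s_k = 4/(k**2 + 9*k + 20)
(s_(k+1) − s_k) − t_k = 0

Valid: the claim telescopes to t_k.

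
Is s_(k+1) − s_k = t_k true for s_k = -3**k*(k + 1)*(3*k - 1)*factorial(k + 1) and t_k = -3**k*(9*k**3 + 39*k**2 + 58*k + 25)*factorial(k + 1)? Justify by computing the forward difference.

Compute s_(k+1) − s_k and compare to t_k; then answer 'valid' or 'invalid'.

Valid: the claim telescopes to t_k.

s_(k+1) = -3**(k + 1)*(k + 2)*(3*k + 2)*factorial(k + 2)
s_(k+1) − s_k = -3**k*(9*k**3 + 39*k**2 + 58*k + 25)*factorial(k + 1)
(s_(k+1) − s_k) − t_k = 0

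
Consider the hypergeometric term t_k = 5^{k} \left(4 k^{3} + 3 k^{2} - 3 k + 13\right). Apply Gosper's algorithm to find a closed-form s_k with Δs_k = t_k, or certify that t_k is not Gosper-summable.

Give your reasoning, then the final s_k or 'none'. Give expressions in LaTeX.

s_k = 5^{k} \left(k^{3} - 3 k^{2} + 3 k + 2\right)

Ratio r(k) = 5*(4*k**3 + 15*k**2 + 15*k + 17)/(4*k**3 + 3*k**2 - 3*k + 13).
Factor: A=5; B=1; C=k**3 + 3*k**2/4 - 3*k/4 + 13/4.
Set up (5)·f(k+1) − (1)·f(k) − (k**3 + 3*k**2/4 - 3*k/4 + 13/4) = 0.
From deg A=0, deg B=0, deg C=3: d=3.
Solving with deg f ≤ 3: f(k) = (k**3 - 3*k**2 + 3*k + 2)/4.
So s_k = (B(k−1)f/C)·t_k = ((k**3 - 3*k**2 + 3*k + 2)/(4*k**3 + 3*k**2 - 3*k + 13))·t_k = 5**k*(k**3 - 3*k**2 + 3*k + 2).
Verify: 5**k*(4*k**3 + 3*k**2 - 3*k + 13) matches t_k.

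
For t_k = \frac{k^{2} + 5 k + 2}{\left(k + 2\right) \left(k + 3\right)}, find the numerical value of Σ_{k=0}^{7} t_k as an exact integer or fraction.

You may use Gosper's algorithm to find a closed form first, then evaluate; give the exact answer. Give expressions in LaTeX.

Step 1: r(k) = (k + 2)*(5*k + (k + 1)**2 + 7)/((k + 4)*(k**2 + 5*k + 2)).
Factor: A=k + 2; B=k + 4; C=k**2 + 5*k + 2.
f must satisfy (k + 2)·f(k+1) − (k + 3)·f(k) = k**2 + 5*k + 2.
From deg A=1, deg B=1, deg C=2: d=2.
Match coefficients ⇒ f(k) = k**2.
So s_k = (B(k−1)f/C)·t_k = (k**2*(k + 3)/(k**2 + 5*k + 2))·t_k = k**2/(k + 2).
Δs = (k**2 + 5*k + 2)/(k**2 + 5*k + 6), as required.
Σ_(k=0)^(7) t_k = s_(8) − s_(0) = 32/5 − (0) = 32/5.

Σ = 32/5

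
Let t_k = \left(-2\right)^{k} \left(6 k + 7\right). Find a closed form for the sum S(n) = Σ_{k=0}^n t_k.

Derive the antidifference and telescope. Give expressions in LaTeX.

The ratio is 2*(-6*k - 13)/(6*k + 7).
Normal form (A,B,C) = (-2, 1, k + 7/6).
Solve (-2)·f(k+1) − (1)·f(k) = k + 7/6.
deg f ≤ 1 (via 0,0,1).
A polynomial solution: f(k) = -(2*k + 1)/6.
Certificate R = B(k−1)f/C = -(2*k + 1)/(6*k + 7) gives s_k = (-2)**k*(-2*k - 1).
Δs = (-2)**k*(6*k + 7), as required.
s_(n+1) = 2*(-2)**n*(2*n + 3) and s_(0) = -1, so S(n) = 4*(-2)**n*n + 6*(-2)**n + 1.

S(n) = 4 \left(-2\right)^{n} n + 6 \left(-2\right)^{n} + 1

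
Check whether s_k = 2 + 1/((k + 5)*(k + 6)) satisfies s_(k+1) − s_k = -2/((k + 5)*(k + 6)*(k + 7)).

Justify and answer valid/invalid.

s_(k+1) = 2 + 1/((k + 6)*(k + 7))
s_(k+1) − s_k = -2/(k**3 + 18*k**2 + 107*k + 210)
(s_(k+1) − s_k) − t_k = 0

Valid: the claim telescopes to t_k.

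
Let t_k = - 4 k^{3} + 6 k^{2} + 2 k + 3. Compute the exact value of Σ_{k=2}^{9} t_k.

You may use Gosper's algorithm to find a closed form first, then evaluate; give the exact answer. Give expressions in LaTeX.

Σ = -6280

Ratio r(k) = (4*k**3 + 6*k**2 - 2*k - 7)/(4*k**3 - 6*k**2 - 2*k - 3).
A = 1, B = 1, C = k**3 - 3*k**2/2 - k/2 - 3/4.
Set up (1)·f(k+1) − (1)·f(k) − (k**3 - 3*k**2/2 - k/2 - 3/4) = 0.
deg f ≤ 4 (via 0,0,3).
A polynomial solution: f(k) = k*(k**3 - 4*k**2 + 3*k - 3)/4.
Get s_k = R·t_k = k*(-k**3 + 4*k**2 - 3*k + 3) with R(k) = B(k−1)f(k)/C(k) = k*(k**3 - 4*k**2 + 3*k - 3)/(4*k**3 - 6*k**2 - 2*k - 3).
Check: Δs_k = -4*k**3 + 6*k**2 + 2*k + 3. ✓
Sum = s_(10) − s_(2); s_(10) = -6270, s_(2) = 10 ⇒ -6280.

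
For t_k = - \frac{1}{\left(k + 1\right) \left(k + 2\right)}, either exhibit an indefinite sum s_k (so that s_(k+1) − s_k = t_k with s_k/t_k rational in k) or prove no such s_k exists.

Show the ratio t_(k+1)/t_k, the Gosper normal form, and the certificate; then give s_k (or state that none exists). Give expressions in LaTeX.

s_k = - \frac{k}{k + 1}

The ratio is (k + 1)/(k + 3).
Factor: A=k + 1; B=k + 3; C=1.
Set up (k + 1)·f(k+1) − (k + 2)·f(k) − (1) = 0.
d = 1 from the (1,1,0) case.
A polynomial solution: f(k) = k.
Certificate R = B(k−1)f/C = k*(k + 2) gives s_k = -k/(k + 1).
Verify: -1/(k**2 + 3*k + 2) matches t_k.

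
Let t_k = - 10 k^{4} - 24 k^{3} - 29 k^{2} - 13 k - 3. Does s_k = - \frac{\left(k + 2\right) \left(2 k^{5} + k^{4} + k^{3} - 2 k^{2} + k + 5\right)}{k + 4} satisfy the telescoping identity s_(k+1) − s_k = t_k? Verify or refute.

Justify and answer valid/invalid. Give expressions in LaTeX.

s_(k+1) = -(k + 3)*(k + 2*(k + 1)**5 + (k + 1)**4 + (k + 1)**3 - 2*(k + 1)**2 + 6)/(k + 5)
s_(k+1) − s_k = (-10*k**6 - 98*k**5 - 319*k**4 - 506*k**3 - 438*k**2 - 179*k - 46)/(k**2 + 9*k + 20)
(s_(k+1) − s_k) − t_k = 2*(8*k**5 + 63*k**4 + 124*k**3 + 131*k**2 + 54*k + 7)/(k**2 + 9*k + 20)

Invalid: residual \frac{2 \left(8 k^{5} + 63 k^{4} + 124 k^{3} + 131 k^{2} + 54 k + 7\right)}{k^{2} + 9 k + 20} ≠ 0.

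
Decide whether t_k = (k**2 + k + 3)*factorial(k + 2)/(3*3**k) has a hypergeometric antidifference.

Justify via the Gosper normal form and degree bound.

Yes. s_k = k*factorial(k + 2)/3**k.

r(k) = (k + 3)*(k + (k + 1)**2 + 4)/(3*(k**2 + k + 3)) after simplifying.
Factor: A=k/3 + 1; B=1; C=k**2 + k + 3.
Set up (k/3 + 1)·f(k+1) − (1)·f(k) − (k**2 + k + 3) = 0.
deg f ≤ 1 (via 1,0,2).
Solve for f: f(k) = 3*k (degree 1 ≤ 1).
Certificate R = B(k−1)f/C = 3*k/(k**2 + k + 3) gives s_k = k*factorial(k + 2)/3**k.
Δs = (k**2 + k + 3)*factorial(k + 2)/(3*3**k), as required.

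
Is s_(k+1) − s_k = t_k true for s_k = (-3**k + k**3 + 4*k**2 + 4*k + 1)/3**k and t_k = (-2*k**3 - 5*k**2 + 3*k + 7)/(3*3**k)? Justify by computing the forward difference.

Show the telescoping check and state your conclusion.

s_(k+1) = (-3*3**k + k**3 + 7*k**2 + 15*k + 10)/(3*3**k)
s_(k+1) − s_k = (-2*k**3 - 5*k**2 + 3*k + 7)/(3*3**k)
(s_(k+1) − s_k) − t_k = 0

Valid: the claim telescopes to t_k.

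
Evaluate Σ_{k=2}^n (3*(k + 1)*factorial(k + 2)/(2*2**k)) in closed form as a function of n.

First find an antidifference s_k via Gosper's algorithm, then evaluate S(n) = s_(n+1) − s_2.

S(n) = -18 + 3*factorial(n + 3)/(2*2**n)

t_(k+1)/t_k = (k + 2)*(k + 3)/(2*(k + 1)).
Factor: A=k/2 + 3/2; B=1; C=k + 1.
Need (k/2 + 3/2)·f(k+1) − (1)·f(k) = k + 1.
d = 0 from the (1,0,1) case.
Match coefficients ⇒ f(k) = 2.
Certificate R = B(k−1)f/C = 2/(k + 1) gives s_k = 3*factorial(k + 2)/2**k.
s_(k+1) − s_k = 3*(k + 1)*factorial(k + 2)/(2*2**k) = t_k.
Σ_(k=2)^n t_k = s_(n+1) − s_(2) = (3*2**(-n - 1)*factorial(n + 3)) − (18), i.e. -18 + 3*factorial(n + 3)/(2*2**n).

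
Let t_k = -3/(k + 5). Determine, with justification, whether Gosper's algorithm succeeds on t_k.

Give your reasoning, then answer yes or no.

Compute t_(k+1)/t_k: get (k + 5)/(k + 6).
Factor: A=k + 5; B=k + 6; C=1.
Key eq: (k + 5)·f(k+1) = (k + 5)·f(k) + (1).
deg f ≤ 0 (via 1,1,0).
Put f(k) = c0: A·f(k+1) − B(k−1)·f(k) − C = -1; need -1 = 0 — inconsistent ⇒ no f, not summable.

No; the coefficient equations for f are inconsistent.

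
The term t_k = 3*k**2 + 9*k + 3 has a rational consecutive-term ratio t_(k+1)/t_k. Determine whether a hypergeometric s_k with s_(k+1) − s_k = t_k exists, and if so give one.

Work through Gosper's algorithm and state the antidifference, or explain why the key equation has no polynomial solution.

Ratio r(k) = (k**2 + 5*k + 5)/(k**2 + 3*k + 1).
Take A(k)=1, B(k)=1, C(k)=k**2 + 3*k + 1.
Need (1)·f(k+1) − (1)·f(k) = k**2 + 3*k + 1.
deg f ≤ 3 (via 0,0,2).
Coefficient equations give f(k) = k*(k**2 + 3*k - 1)/3.
So s_k = (B(k−1)f/C)·t_k = (k*(k**2 + 3*k - 1)/(3*(k**2 + 3*k + 1)))·t_k = k*(k**2 + 3*k - 1).
Verify: 3*k**2 + 9*k + 3 matches t_k.

s_k = k*(k**2 + 3*k - 1)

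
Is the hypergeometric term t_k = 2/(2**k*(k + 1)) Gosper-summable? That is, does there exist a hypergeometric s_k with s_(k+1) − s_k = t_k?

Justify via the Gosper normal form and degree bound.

No; the degree bound rules out any f.

r(k) = (k + 1)/(2*(k + 2)) after simplifying.
Take A(k)=k/2 + 1/2, B(k)=k + 2, C(k)=1.
Key eq: (k/2 + 1/2)·f(k+1) = (k + 1)·f(k) + (1).
Degrees (1,1,0) ⇒ d ≤ -1.
d = -1 < 0 ⇒ no nonzero polynomial f; not summable.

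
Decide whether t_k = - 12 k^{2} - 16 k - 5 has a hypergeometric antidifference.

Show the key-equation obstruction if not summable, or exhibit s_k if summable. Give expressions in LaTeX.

Yes. s_k = k \left(- 4 k^{2} - 2 k + 1\right).

r(k) = (12*k**2 + 40*k + 33)/(12*k**2 + 16*k + 5) after simplifying.
Take A(k)=1, B(k)=1, C(k)=k**2 + 4*k/3 + 5/12.
Set up (1)·f(k+1) − (1)·f(k) − (k**2 + 4*k/3 + 5/12) = 0.
Bound: deg f ≤ 3.
Solving with deg f ≤ 3: f(k) = k*(4*k**2 + 2*k - 1)/12.
Certificate R = B(k−1)f/C = k*(4*k**2 + 2*k - 1)/((2*k + 1)*(6*k + 5)) gives s_k = k*(-4*k**2 - 2*k + 1).
Check: Δs_k = -12*k**2 - 16*k - 5. ✓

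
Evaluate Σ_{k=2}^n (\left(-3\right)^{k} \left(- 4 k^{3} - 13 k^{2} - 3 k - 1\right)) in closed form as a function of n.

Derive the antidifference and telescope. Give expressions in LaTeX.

S(n) = - 3 \left(-3\right)^{n} n^{3} - 12 \left(-3\right)^{n} n^{2} - 6 \left(-3\right)^{n} n - 63

The ratio is 3*(-4*k**3 - 25*k**2 - 41*k - 21)/(4*k**3 + 13*k**2 + 3*k + 1).
Normal form (A,B,C) = (-3, 1, k**3 + 13*k**2/4 + 3*k/4 + 1/4).
Need (-3)·f(k+1) − (1)·f(k) = k**3 + 13*k**2/4 + 3*k/4 + 1/4.
d = 3 from the (0,0,3) case.
Coefficient equations give f(k) = -(k - 1)*(k**2 + 2*k - 1)/4.
R(k) = B(k−1)·f(k)/C(k) = -(k - 1)*(k**2 + 2*k - 1)/(4*k**3 + 13*k**2 + 3*k + 1); s_k = R·t_k = (-3)**k*(k**3 + k**2 - 3*k + 1).
s_(k+1) − s_k = (-3)**k*(-4*k**3 - 13*k**2 - 3*k - 1) = t_k.
s_(n+1) = 3*(-3)**n*n*(-n**2 - 4*n - 2) and s_(2) = 63, so S(n) = -3*(-3)**n*n**3 - 12*(-3)**n*n**2 - 6*(-3)**n*n - 63.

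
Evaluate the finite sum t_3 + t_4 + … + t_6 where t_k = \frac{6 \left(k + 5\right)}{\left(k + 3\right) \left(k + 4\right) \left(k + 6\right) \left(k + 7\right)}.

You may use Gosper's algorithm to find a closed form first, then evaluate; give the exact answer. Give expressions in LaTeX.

Σ = 19/585

r(k) = (k + 3)*(k + 6)**2/((k + 5)**2*(k + 8)) after simplifying.
Normal form (A,B,C) = (k + 3, k + 8, k**2 + 10*k + 25).
Solve (k + 3)·f(k+1) − (k + 7)·f(k) = k**2 + 10*k + 25.
Degrees (1,1,2) ⇒ d ≤ 4.
Coefficient equations give f(k) = k*(k + 4)*(k + 5)*(k + 9)/36.
Get s_k = R·t_k = k*(k + 9)/(6*(k**2 + 9*k + 18)) with R(k) = B(k−1)f(k)/C(k) = k*(k + 4)*(k + 7)*(k + 9)/(36*(k + 5)).
Δs = 6*(k + 5)/(k**4 + 20*k**3 + 145*k**2 + 450*k + 504), as required.
Evaluate s at k=7 and k=3: 28/195 and 1/9; difference 19/585.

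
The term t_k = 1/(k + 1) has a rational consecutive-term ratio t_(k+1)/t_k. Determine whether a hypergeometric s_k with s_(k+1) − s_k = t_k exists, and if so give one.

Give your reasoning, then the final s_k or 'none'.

Ratio r(k) = (k + 1)/(k + 2).
So A=k + 1 and B=k + 2, with C=1.
Need (k + 1)·f(k+1) − (k + 1)·f(k) = 1.
Bound: deg f ≤ 0.
Put f(k) = c0: A·f(k+1) − B(k−1)·f(k) − C = -1; need -1 = 0 — inconsistent ⇒ no f, not summable.

none (Gosper's algorithm certifies no s_k)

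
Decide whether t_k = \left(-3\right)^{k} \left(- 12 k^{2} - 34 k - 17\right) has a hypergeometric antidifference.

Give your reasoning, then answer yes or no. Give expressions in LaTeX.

r(k) = 3*(-12*k**2 - 58*k - 63)/(12*k**2 + 34*k + 17) after simplifying.
Take A(k)=-3, B(k)=1, C(k)=k**2 + 17*k/6 + 17/12.
Set up (-3)·f(k+1) − (1)·f(k) − (k**2 + 17*k/6 + 17/12) = 0.
Degrees (0,0,2) ⇒ d ≤ 2.
Coefficient equations give f(k) = -(3*k**2 + 4*k - 1)/12.
R(k) = B(k−1)·f(k)/C(k) = -(3*k**2 + 4*k - 1)/(12*k**2 + 34*k + 17); s_k = R·t_k = (-3)**k*(3*k**2 + 4*k - 1).
Check: Δs_k = (-3)**k*(-12*k**2 - 34*k - 17). ✓

Yes. s_k = \left(-3\right)^{k} \left(3 k^{2} + 4 k - 1\right).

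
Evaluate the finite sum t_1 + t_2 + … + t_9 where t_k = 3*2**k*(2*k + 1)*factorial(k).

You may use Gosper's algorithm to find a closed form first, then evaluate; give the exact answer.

Σ = 11147673594

r(k) = 2*(k + 1)*(2*k + 3)/(2*k + 1) after simplifying.
So A=2*k + 2 and B=1, with C=k + 1/2.
Solve (2*k + 2)·f(k+1) − (1)·f(k) = k + 1/2.
d = 0 from the (1,0,1) case.
Solve for f: f(k) = 1/2 (degree 0 ≤ 0).
Then R = B(k−1)f/C = 1/(2*k + 1), so s_k = R(k)·t_k = 3*2**k*factorial(k).
Δs = 3*2**k*(2*k + 1)*factorial(k), as required.
Telescoping: Σ = s_(10) − s_(1) = 11147673600 − (6) = 11147673594.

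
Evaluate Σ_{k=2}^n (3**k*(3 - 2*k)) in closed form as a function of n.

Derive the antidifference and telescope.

Step 1: r(k) = 3*(2*k - 1)/(2*k - 3).
Factor: A=3; B=1; C=k - 3/2.
Key eq: (3)·f(k+1) = (1)·f(k) + (k - 3/2).
From deg A=0, deg B=0, deg C=1: d=1.
Match coefficients ⇒ f(k) = (k - 3)/2.
Get s_k = R·t_k = 3**k*(3 - k) with R(k) = B(k−1)f(k)/C(k) = (k - 3)/(2*k - 3).
Verify: 3**k*(3 - 2*k) matches t_k.
Telescope: S(n) = s_(n+1) − s_(2) = 3**(n + 1)*(2 - n) − (9) = -3*3**n*n + 6*3**n - 9.

S(n) = -3*3**n*n + 6*3**n - 9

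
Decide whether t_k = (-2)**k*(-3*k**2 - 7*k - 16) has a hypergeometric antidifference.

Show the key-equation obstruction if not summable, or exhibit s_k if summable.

Yes. s_k = (-2)**k*(k**2 + k + 4).

t_(k+1)/t_k = 2*(-3*k**2 - 13*k - 26)/(3*k**2 + 7*k + 16).
A = -2, B = 1, C = k**2 + 7*k/3 + 16/3.
Solve (-2)·f(k+1) − (1)·f(k) = k**2 + 7*k/3 + 16/3.
d = 2 from the (0,0,2) case.
Coefficient equations give f(k) = -(k**2 + k + 4)/3.
R(k) = B(k−1)·f(k)/C(k) = -(k**2 + k + 4)/(3*k**2 + 7*k + 16); s_k = R·t_k = (-2)**k*(k**2 + k + 4).
Verify: (-2)**k*(-3*k**2 - 7*k - 16) matches t_k.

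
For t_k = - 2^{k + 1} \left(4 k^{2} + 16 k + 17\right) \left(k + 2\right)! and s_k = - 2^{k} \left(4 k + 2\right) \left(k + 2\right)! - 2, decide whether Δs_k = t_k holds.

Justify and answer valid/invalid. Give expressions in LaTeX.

s_(k+1) = -2**(k + 1)*(4*k + 6)*factorial(k + 3) - 2
s_(k+1) − s_k = -2**(k + 1)*(4*k**2 + 16*k + 17)*factorial(k + 2)
(s_(k+1) − s_k) − t_k = 0

valid; difference matches t_k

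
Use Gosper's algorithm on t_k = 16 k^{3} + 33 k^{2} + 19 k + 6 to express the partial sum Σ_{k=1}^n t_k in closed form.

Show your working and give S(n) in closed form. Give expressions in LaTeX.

The ratio is (16*k**3 + 81*k**2 + 133*k + 74)/(16*k**3 + 33*k**2 + 19*k + 6).
Normal form (A,B,C) = (1, 1, k**3 + 33*k**2/16 + 19*k/16 + 3/8).
Need (1)·f(k+1) − (1)·f(k) = k**3 + 33*k**2/16 + 19*k/16 + 3/8.
From deg A=0, deg B=0, deg C=3: d=4.
Solving with deg f ≤ 4: f(k) = k*(4*k**3 + 3*k**2 - 3*k + 2)/16.
Certificate R = B(k−1)f/C = k*(4*k**3 + 3*k**2 - 3*k + 2)/(16*k**3 + 33*k**2 + 19*k + 6) gives s_k = k*(4*k**3 + 3*k**2 - 3*k + 2).
Verify: 16*k**3 + 33*k**2 + 19*k + 6 matches t_k.
Evaluate: s_(n+1) = 4*n**4 + 19*n**3 + 30*n**2 + 21*n + 6; subtract s_(1) = 6 ⇒ S(n) = n*(4*n**3 + 19*n**2 + 30*n + 21).

S(n) = n \left(4 n^{3} + 19 n^{2} + 30 n + 21\right)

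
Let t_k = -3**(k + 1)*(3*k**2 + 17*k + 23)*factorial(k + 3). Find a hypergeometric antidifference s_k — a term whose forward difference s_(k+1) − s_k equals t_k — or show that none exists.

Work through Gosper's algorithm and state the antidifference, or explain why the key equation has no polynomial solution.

s_k = -3**(k + 1)*(k + 1)*factorial(k + 3)

t_(k+1)/t_k = 3*(3*k**3 + 35*k**2 + 135*k + 172)/(3*k**2 + 17*k + 23).
So A=3*k + 12 and B=1, with C=k**2 + 17*k/3 + 23/3.
Need (3*k + 12)·f(k+1) − (1)·f(k) = k**2 + 17*k/3 + 23/3.
deg f ≤ 1 (via 1,0,2).
Coefficient equations give f(k) = (k + 1)/3.
So s_k = (B(k−1)f/C)·t_k = ((k + 1)/(3*k**2 + 17*k + 23))·t_k = -3**(k + 1)*(k + 1)*factorial(k + 3).
Δs = -3**(k + 1)*(3*k**2 + 17*k + 23)*factorial(k + 3), as required.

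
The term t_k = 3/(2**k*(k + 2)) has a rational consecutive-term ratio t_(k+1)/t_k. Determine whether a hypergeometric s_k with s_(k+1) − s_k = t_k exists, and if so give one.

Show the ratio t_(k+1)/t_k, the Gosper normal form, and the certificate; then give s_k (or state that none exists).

none — t_k is not Gosper-summable

t_(k+1)/t_k = (k + 2)/(2*(k + 3)).
Factor: A=k/2 + 1; B=k + 3; C=1.
f must satisfy (k/2 + 1)·f(k+1) − (k + 2)·f(k) = 1.
From deg A=1, deg B=1, deg C=0: d=-1.
Bound -1 < 0, so the key equation has no polynomial solution.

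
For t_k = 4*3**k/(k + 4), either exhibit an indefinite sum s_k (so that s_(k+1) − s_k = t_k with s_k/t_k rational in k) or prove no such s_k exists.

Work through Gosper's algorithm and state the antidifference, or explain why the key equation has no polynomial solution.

Step 1: r(k) = 3*(k + 4)/(k + 5).
Gosper form: A/B · C(k+1)/C(k) with A=3*k + 12, B=k + 5, C=1.
f must satisfy (3*k + 12)·f(k+1) − (k + 4)·f(k) = 1.
Degrees (1,1,0) ⇒ d ≤ -1.
d = -1 < 0 ⇒ no nonzero polynomial f; not summable.

none — t_k is not Gosper-summable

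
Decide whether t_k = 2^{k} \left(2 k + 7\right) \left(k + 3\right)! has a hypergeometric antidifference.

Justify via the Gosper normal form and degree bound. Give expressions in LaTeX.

Yes. s_k = 2^{k} \left(k + 3\right)!.

The ratio is 2*(k + 4)*(2*k + 9)/(2*k + 7).
A = 2*k + 8, B = 1, C = k + 7/2.
f must satisfy (2*k + 8)·f(k+1) − (1)·f(k) = k + 7/2.
deg f ≤ 0 (via 1,0,1).
A polynomial solution: f(k) = 1/2.
Certificate R = B(k−1)f/C = 1/(2*k + 7) gives s_k = 2**k*factorial(k + 3).
Δs = 2**k*(2*k + 7)*factorial(k + 3), as required.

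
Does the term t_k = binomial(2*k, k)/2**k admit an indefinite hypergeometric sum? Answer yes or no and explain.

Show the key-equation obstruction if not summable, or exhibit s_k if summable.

Ratio r(k) = (2*k + 1)/(k + 1).
Factor: A=2*k + 1; B=k + 1; C=1.
f must satisfy (2*k + 1)·f(k+1) − (k)·f(k) = 1.
Bound: deg f ≤ -1.
Negative degree bound (-1): no f exists, t_k not Gosper-summable.

No — t_k has no hypergeometric antidifference.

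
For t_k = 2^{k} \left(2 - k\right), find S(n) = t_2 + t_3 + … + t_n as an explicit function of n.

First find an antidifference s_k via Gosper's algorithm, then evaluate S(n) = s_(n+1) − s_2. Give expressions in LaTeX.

S(n) = - 2 \cdot 2^{n} n + 6 \cdot 2^{n} - 8

Step 1: r(k) = 2*(k - 1)/(k - 2).
Take A(k)=2, B(k)=1, C(k)=k - 2.
Solve (2)·f(k+1) − (1)·f(k) = k - 2.
From deg A=0, deg B=0, deg C=1: d=1.
Coefficient equations give f(k) = k - 4.
So s_k = (B(k−1)f/C)·t_k = ((k - 4)/(k - 2))·t_k = 2**k*(4 - k).
s_(k+1) − s_k = 2**k*(2 - k) = t_k.
Σ_(k=2)^n t_k = s_(n+1) − s_(2) = (2**(n + 1)*(3 - n)) − (8), i.e. -2*2**n*n + 6*2**n - 8.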